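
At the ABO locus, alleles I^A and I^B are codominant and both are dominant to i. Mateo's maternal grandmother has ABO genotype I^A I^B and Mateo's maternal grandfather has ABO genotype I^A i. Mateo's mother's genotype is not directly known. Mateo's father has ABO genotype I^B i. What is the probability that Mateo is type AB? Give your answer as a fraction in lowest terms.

1/4

Mateo's mother's ABO genotype from I^A I^B × I^A i: 1/4 I^A I^A, 1/4 I^A I^B, 1/4 I^A i, 1/4 I^B i.
Crossing each possibility with the father I^B i and summing P(type AB): 1/4·1/2 + 1/4·1/4 + 1/4·1/4 + 1/4·0 = 1/4.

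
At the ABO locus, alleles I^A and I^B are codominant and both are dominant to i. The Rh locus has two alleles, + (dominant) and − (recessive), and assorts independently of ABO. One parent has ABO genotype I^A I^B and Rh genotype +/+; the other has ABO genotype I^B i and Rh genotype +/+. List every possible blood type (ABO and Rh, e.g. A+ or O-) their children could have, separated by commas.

Gametes from I^A I^B × I^B i give offspring ABO genotypes I^A I^B, I^A i, I^B I^B, I^B i, i.e. phenotypes A, B, AB.
Rh cross +/+ × +/+ → phenotypes Rh+.
Combining independently: A+, B+, AB+.

A+, B+, AB+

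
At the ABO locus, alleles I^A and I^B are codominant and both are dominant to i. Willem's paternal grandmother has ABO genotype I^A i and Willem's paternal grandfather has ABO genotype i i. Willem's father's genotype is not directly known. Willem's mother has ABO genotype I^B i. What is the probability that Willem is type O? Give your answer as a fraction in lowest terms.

3/8

Willem's father's ABO genotype from I^A i × i i: 1/2 I^A i, 1/2 i i.
Crossing each possibility with the mother I^B i and summing P(type O): 1/2·1/4 + 1/2·1/2 = 3/8.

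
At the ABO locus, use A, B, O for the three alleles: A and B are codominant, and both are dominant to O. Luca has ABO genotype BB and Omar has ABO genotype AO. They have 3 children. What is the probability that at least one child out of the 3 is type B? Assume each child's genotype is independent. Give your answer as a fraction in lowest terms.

7/8

ABO cross BB × AO → 1/2 B, 1/2 AB.
So P(type B) = 1/2 per child.
P(none) = (1/2)^3 = 1/8; P(at least one) = 1 − 1/8 = 7/8.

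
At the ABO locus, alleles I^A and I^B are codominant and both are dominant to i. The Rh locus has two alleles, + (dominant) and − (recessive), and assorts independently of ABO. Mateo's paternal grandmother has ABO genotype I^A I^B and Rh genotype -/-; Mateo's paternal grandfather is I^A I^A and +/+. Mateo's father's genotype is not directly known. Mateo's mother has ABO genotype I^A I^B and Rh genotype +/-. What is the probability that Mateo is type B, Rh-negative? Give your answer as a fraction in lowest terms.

1/32

Mateo's father's ABO genotype from I^A I^B × I^A I^A: 1/2 I^A I^A, 1/2 I^A I^B.
Crossing each possibility with the mother I^A I^B and summing P(type B): 1/2·0 + 1/2·1/4 = 1/8.
Similarly for Rh via the father's Rh distribution: P(Rh-) = 1/4.
Independent loci: 1/8 × 1/4 = 1/32.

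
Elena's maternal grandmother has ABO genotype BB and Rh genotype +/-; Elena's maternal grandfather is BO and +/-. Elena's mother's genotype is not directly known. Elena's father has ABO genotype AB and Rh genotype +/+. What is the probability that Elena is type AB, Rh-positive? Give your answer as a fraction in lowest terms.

3/8

Elena's mother's ABO genotype from BB × BO: 1/2 BB, 1/2 BO.
Crossing each possibility with the father AB and summing P(type AB): 1/2·1/2 + 1/2·1/4 = 3/8.
Similarly for Rh via the mother's Rh distribution: P(Rh+) = 1.
Independent loci: 3/8 × 1 = 3/8.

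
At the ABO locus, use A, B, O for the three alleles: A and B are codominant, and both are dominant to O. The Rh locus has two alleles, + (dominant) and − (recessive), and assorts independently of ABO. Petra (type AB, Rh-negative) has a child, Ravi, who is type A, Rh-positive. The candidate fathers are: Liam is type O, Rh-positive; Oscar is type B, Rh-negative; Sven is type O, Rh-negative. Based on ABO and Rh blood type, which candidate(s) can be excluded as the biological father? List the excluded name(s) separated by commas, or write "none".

A candidate is excluded only if no genotype consistent with his phenotype could produce a type A, Rh-positive child with a type AB, Rh-negative mother.
Oscar (type B, Rh-): no genotype consistent with that phenotype can produce a type-A Rh+ child with a type-AB mother.
Sven (type O, Rh-): no genotype consistent with that phenotype can produce a type-A Rh+ child with a type-AB mother.

Oscar, Sven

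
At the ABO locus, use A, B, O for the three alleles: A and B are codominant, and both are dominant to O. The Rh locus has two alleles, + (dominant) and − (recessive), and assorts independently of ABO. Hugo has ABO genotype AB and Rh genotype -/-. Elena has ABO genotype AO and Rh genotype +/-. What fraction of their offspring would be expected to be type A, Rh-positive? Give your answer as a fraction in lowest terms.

ABO cross AB × AO → offspring phenotypes: 1/2 A, 1/4 B, 1/4 AB.
Rh cross -/- × +/- → 1/2 Rh+, 1/2 Rh-.
Independent loci: P(type A, Rh-positive) = 1/2 × 1/2 = 1/4.

1/4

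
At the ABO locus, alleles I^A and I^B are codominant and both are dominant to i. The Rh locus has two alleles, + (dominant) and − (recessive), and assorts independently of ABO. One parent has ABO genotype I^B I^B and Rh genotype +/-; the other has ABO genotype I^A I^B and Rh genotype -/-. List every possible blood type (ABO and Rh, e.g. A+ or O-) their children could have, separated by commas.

B+, B-, AB+, AB-

Gametes from I^B I^B × I^A I^B give offspring ABO genotypes I^A I^B, I^B I^B, i.e. phenotypes B, AB.
Rh cross +/- × -/- → phenotypes Rh+, Rh-.
Combining independently: B+, B-, AB+, AB-.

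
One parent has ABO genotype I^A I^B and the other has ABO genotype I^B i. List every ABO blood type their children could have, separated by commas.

Gametes from I^A I^B × I^B i give offspring ABO genotypes I^A I^B, I^A i, I^B I^B, I^B i, i.e. phenotypes A, B, AB.

A, B, AB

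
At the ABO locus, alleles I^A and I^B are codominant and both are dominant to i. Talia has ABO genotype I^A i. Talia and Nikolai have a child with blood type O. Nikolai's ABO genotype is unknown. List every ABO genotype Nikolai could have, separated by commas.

I^A i, I^B i, i i

For each candidate genotype of Nikolai, check whether crossing it with I^A i can produce every observed child phenotype.
  I^A I^A → possible child types {A} ✗
  I^A I^B → possible child types {A, B, AB} ✗
  I^A i → possible child types {O, A} ✓
  I^B I^B → possible child types {B, AB} ✗
  I^B i → possible child types {O, A, B, AB} ✓
  i i → possible child types {O, A} ✓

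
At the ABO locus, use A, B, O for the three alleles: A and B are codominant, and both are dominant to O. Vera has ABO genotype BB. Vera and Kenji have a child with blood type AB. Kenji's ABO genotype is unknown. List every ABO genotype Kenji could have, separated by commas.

AA, AB, AO

For each candidate genotype of Kenji, check whether crossing it with BB can produce every observed child phenotype.
  AA → possible child types {AB} ✓
  AB → possible child types {B, AB} ✓
  AO → possible child types {B, AB} ✓
  BB → possible child types {B} ✗
  BO → possible child types {B} ✗
  OO → possible child types {B} ✗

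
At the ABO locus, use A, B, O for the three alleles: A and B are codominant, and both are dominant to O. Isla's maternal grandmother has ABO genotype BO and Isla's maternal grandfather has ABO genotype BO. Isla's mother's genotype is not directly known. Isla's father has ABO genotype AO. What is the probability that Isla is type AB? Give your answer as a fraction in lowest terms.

Isla's mother's ABO genotype from BO × BO: 1/4 BB, 1/2 BO, 1/4 OO.
Crossing each possibility with the father AO and summing P(type AB): 1/4·1/2 + 1/2·1/4 + 1/4·0 = 1/4.

1/4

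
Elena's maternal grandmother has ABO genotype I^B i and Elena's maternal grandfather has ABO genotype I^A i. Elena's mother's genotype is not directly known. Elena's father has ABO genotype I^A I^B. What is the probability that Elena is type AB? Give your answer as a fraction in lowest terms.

1/4

Elena's mother's ABO genotype from I^B i × I^A i: 1/4 I^A I^B, 1/4 I^A i, 1/4 I^B i, 1/4 i i.
Crossing each possibility with the father I^A I^B and summing P(type AB): 1/4·1/2 + 1/4·1/4 + 1/4·1/4 + 1/4·0 = 1/4.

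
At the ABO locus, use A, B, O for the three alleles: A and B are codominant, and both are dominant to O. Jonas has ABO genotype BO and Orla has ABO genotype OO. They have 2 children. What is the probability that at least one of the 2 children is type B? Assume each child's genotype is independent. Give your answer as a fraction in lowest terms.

3/4

ABO cross BO × OO → 1/2 O, 1/2 B.
So P(type B) = 1/2 per child.
P(none) = (1/2)^2 = 1/4; P(at least one) = 1 − 1/4 = 3/4.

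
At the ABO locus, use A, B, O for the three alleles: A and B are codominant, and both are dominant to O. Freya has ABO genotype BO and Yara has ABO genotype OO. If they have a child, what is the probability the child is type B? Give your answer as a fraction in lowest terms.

ABO cross BO × OO → offspring phenotypes: 1/2 O, 1/2 B.
So P(type B) = 1/2.

1/2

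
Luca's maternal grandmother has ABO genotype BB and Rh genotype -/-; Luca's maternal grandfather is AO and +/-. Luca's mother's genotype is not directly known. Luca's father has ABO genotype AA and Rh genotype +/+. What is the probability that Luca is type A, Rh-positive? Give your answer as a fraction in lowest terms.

Luca's mother's ABO genotype from BB × AO: 1/2 AB, 1/2 BO.
Crossing each possibility with the father AA and summing P(type A): 1/2·1/2 + 1/2·1/2 = 1/2.
Similarly for Rh via the mother's Rh distribution: P(Rh+) = 1.
Independent loci: 1/2 × 1 = 1/2.

1/2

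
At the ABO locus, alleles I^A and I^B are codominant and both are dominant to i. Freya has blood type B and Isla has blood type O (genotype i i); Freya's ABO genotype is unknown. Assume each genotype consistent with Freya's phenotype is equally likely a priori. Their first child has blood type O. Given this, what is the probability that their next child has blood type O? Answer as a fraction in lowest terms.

1/2

Possible genotypes: Freya ∈ {I^B I^B, I^B i}; Isla ∈ {i i}.
Weight each parental genotype pair by prior × P(type-O child):
  I^B i × i i: posterior weight 1; P(next child type O) = 1/2.
Weighted sum = 1/2.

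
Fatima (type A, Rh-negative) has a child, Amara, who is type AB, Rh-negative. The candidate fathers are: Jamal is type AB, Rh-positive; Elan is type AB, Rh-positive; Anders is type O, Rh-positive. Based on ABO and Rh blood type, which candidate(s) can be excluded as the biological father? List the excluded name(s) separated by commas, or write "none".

A candidate is excluded only if no genotype consistent with his phenotype could produce a type AB, Rh-negative child with a type A, Rh-negative mother.
Anders (type O, Rh+): no genotype consistent with that phenotype can produce a type-AB Rh- child with a type-A mother.

Anders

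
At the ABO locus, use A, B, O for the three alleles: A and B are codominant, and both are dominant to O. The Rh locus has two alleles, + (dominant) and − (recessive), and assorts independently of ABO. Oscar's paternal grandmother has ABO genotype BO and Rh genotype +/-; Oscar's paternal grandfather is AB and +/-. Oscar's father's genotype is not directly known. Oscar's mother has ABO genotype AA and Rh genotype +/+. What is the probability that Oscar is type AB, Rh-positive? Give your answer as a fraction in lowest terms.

Oscar's father's ABO genotype from BO × AB: 1/4 AB, 1/4 AO, 1/4 BB, 1/4 BO.
Crossing each possibility with the mother AA and summing P(type AB): 1/4·1/2 + 1/4·0 + 1/4·1 + 1/4·1/2 = 1/2.
Similarly for Rh via the father's Rh distribution: P(Rh+) = 1.
Independent loci: 1/2 × 1 = 1/2.

1/2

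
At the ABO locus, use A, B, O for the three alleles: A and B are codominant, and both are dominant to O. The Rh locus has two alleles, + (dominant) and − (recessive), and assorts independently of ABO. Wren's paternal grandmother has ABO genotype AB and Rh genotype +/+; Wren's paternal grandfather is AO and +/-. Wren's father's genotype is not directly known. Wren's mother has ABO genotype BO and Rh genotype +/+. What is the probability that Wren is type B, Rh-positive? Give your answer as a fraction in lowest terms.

3/8

Wren's father's ABO genotype from AB × AO: 1/4 AA, 1/4 AB, 1/4 AO, 1/4 BO.
Crossing each possibility with the mother BO and summing P(type B): 1/4·0 + 1/4·1/2 + 1/4·1/4 + 1/4·3/4 = 3/8.
Similarly for Rh via the father's Rh distribution: P(Rh+) = 1.
Independent loci: 3/8 × 1 = 3/8.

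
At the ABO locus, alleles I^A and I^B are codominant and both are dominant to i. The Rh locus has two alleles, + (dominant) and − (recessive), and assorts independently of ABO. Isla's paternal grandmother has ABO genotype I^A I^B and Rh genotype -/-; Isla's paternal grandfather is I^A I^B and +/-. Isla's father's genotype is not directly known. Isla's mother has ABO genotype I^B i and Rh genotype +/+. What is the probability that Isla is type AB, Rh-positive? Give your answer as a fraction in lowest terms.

Isla's father's ABO genotype from I^A I^B × I^A I^B: 1/4 I^A I^A, 1/2 I^A I^B, 1/4 I^B I^B.
Crossing each possibility with the mother I^B i and summing P(type AB): 1/4·1/2 + 1/2·1/4 + 1/4·0 = 1/4.
Similarly for Rh via the father's Rh distribution: P(Rh+) = 1.
Independent loci: 1/4 × 1 = 1/4.

1/4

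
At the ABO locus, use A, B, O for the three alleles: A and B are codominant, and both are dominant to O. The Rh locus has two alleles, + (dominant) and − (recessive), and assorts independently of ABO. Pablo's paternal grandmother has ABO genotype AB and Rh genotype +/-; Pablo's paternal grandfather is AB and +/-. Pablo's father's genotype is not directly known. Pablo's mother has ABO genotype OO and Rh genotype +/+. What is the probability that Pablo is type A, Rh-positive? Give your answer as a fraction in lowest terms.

Pablo's father's ABO genotype from AB × AB: 1/4 AA, 1/2 AB, 1/4 BB.
Crossing each possibility with the mother OO and summing P(type A): 1/4·1 + 1/2·1/2 + 1/4·0 = 1/2.
Similarly for Rh via the father's Rh distribution: P(Rh+) = 1.
Independent loci: 1/2 × 1 = 1/2.

1/2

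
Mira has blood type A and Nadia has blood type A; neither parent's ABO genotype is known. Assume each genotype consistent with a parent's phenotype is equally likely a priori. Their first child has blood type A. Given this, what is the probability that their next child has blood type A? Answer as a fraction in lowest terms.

19/20

Possible genotypes: Mira ∈ {I^A I^A, I^A i}; Nadia ∈ {I^A I^A, I^A i}.
Weight each parental genotype pair by prior × P(type-A child):
  I^A I^A × I^A I^A: posterior weight 4/15; P(next child type A) = 1.
  I^A I^A × I^A i: posterior weight 4/15; P(next child type A) = 1.
  I^A i × I^A I^A: posterior weight 4/15; P(next child type A) = 1.
  I^A i × I^A i: posterior weight 1/5; P(next child type A) = 3/4.
Weighted sum = 19/20.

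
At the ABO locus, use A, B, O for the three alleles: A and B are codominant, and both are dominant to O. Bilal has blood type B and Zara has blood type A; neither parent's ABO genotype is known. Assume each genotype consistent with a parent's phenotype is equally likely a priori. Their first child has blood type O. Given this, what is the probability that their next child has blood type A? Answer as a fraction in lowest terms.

1/4

Possible genotypes: Bilal ∈ {BB, BO}; Zara ∈ {AA, AO}.
Weight each parental genotype pair by prior × P(type-O child):
  BO × AO: posterior weight 1; P(next child type A) = 1/4.
Weighted sum = 1/4.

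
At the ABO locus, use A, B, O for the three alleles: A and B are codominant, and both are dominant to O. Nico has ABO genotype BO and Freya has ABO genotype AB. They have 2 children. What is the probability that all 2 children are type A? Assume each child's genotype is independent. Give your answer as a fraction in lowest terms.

ABO cross BO × AB → 1/4 A, 1/2 B, 1/4 AB.
So P(type A) = 1/4 per child.
All 2 independent: (1/4)^2 = 1/16.

1/16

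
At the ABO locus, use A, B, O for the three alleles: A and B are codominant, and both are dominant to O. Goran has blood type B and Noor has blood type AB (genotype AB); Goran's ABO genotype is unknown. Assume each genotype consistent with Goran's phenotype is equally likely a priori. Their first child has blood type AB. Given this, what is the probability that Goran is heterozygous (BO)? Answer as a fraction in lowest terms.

1/3

Possible genotypes: Goran ∈ {BB, BO}; Noor ∈ {AB}.
Weight each parental genotype pair by prior × P(type-AB child):
  BB × AB: posterior weight 2/3.
  BO × AB: posterior weight 1/3.
Sum the posterior weight over pairs where Goran is BO: 1/3.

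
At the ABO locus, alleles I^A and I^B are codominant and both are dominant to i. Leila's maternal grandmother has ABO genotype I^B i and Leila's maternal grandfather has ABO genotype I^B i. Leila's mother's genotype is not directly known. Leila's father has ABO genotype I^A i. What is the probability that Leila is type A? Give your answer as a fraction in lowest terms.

1/4

Leila's mother's ABO genotype from I^B i × I^B i: 1/4 I^B I^B, 1/2 I^B i, 1/4 i i.
Crossing each possibility with the father I^A i and summing P(type A): 1/4·0 + 1/2·1/4 + 1/4·1/2 = 1/4.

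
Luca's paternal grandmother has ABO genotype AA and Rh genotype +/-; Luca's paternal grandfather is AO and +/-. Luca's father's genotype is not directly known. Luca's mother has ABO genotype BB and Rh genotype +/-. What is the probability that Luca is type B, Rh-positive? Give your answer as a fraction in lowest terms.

3/16

Luca's father's ABO genotype from AA × AO: 1/2 AA, 1/2 AO.
Crossing each possibility with the mother BB and summing P(type B): 1/2·0 + 1/2·1/2 = 1/4.
Similarly for Rh via the father's Rh distribution: P(Rh+) = 3/4.
Independent loci: 1/4 × 3/4 = 3/16.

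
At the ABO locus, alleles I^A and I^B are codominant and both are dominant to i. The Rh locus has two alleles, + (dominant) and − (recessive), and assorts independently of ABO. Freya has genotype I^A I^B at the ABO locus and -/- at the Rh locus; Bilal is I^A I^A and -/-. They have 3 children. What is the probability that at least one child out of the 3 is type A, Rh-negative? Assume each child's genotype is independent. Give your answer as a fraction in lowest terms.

ABO cross I^A I^B × I^A I^A → 1/2 A, 1/2 AB.
Rh cross -/- × -/- → 1 Rh-; so P(type A, Rh-negative) = 1/2 × 1 = 1/2 per child.
P(none) = (1/2)^3 = 1/8; P(at least one) = 1 − 1/8 = 7/8.

7/8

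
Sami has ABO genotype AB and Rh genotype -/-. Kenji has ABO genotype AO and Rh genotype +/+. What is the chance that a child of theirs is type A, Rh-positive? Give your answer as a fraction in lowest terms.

ABO cross AB × AO → offspring phenotypes: 1/2 A, 1/4 B, 1/4 AB.
Rh cross -/- × +/+ → 1 Rh+.
Independent loci: P(type A, Rh-positive) = 1/2 × 1 = 1/2.

1/2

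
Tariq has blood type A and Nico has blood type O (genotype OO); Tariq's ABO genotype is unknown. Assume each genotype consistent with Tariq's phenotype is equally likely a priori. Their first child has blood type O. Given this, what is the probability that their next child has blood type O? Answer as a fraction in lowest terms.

1/2

Possible genotypes: Tariq ∈ {AA, AO}; Nico ∈ {OO}.
Weight each parental genotype pair by prior × P(type-O child):
  AO × OO: posterior weight 1; P(next child type O) = 1/2.
Weighted sum = 1/2.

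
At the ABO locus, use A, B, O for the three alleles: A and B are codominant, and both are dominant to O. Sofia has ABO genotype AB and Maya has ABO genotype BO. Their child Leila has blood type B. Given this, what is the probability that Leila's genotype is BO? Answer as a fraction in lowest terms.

1/2

Cross AB × BO → 1/4 AB, 1/4 AO, 1/4 BB, 1/4 BO.
Type-B genotypes among offspring: BB (1/4), BO (1/4); total 1/2.
P(BO | type B) = (1/4) / (1/2) = 1/2.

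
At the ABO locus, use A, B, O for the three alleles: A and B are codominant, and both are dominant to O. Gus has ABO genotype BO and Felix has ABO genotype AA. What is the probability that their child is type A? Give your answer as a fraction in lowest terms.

1/2

ABO cross BO × AA → offspring phenotypes: 1/2 A, 1/2 AB.
So P(type A) = 1/2.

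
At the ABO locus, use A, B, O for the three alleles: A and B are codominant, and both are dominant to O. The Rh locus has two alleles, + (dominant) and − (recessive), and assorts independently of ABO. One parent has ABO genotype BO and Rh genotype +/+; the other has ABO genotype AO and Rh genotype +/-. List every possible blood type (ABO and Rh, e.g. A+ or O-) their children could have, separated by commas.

Gametes from BO × AO give offspring ABO genotypes AB, AO, BO, OO, i.e. phenotypes O, A, B, AB.
Rh cross +/+ × +/- → phenotypes Rh+.
Combining independently: O+, A+, B+, AB+.

O+, A+, B+, AB+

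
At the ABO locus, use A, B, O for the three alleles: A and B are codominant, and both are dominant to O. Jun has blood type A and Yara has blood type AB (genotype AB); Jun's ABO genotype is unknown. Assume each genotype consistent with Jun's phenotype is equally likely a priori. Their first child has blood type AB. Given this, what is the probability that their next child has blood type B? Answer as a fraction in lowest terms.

1/12

Possible genotypes: Jun ∈ {AA, AO}; Yara ∈ {AB}.
Weight each parental genotype pair by prior × P(type-AB child):
  AA × AB: posterior weight 2/3; P(next child type B) = 0.
  AO × AB: posterior weight 1/3; P(next child type B) = 1/4.
Weighted sum = 1/12.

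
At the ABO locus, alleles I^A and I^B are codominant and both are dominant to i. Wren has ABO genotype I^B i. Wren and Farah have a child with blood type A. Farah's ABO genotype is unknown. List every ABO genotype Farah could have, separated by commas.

For each candidate genotype of Farah, check whether crossing it with I^B i can produce every observed child phenotype.
  I^A I^A → possible child types {A, AB} ✓
  I^A I^B → possible child types {A, B, AB} ✓
  I^A i → possible child types {O, A, B, AB} ✓
  I^B I^B → possible child types {B} ✗
  I^B i → possible child types {O, B} ✗
  i i → possible child types {O, B} ✗

I^A I^A, I^A I^B, I^A i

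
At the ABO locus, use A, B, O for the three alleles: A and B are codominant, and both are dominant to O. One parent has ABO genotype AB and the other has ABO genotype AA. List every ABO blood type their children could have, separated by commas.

A, AB

Gametes from AB × AA give offspring ABO genotypes AA, AB, i.e. phenotypes A, AB.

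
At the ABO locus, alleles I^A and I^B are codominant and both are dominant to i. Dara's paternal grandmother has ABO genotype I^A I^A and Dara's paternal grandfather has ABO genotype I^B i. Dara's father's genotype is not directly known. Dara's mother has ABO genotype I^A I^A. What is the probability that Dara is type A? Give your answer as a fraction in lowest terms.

3/4

Dara's father's ABO genotype from I^A I^A × I^B i: 1/2 I^A I^B, 1/2 I^A i.
Crossing each possibility with the mother I^A I^A and summing P(type A): 1/2·1/2 + 1/2·1 = 3/4.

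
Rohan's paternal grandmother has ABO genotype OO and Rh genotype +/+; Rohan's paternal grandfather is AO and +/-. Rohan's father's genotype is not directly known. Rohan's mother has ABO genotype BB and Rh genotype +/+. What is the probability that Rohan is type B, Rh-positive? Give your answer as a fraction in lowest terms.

Rohan's father's ABO genotype from OO × AO: 1/2 AO, 1/2 OO.
Crossing each possibility with the mother BB and summing P(type B): 1/2·1/2 + 1/2·1 = 3/4.
Similarly for Rh via the father's Rh distribution: P(Rh+) = 1.
Independent loci: 3/4 × 1 = 3/4.

3/4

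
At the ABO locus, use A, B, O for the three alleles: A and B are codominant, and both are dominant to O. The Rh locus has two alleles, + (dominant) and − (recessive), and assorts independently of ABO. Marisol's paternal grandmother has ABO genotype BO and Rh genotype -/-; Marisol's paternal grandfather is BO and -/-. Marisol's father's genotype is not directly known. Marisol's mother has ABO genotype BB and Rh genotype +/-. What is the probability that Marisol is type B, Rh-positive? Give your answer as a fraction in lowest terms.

1/2

Marisol's father's ABO genotype from BO × BO: 1/4 BB, 1/2 BO, 1/4 OO.
Crossing each possibility with the mother BB and summing P(type B): 1/4·1 + 1/2·1 + 1/4·1 = 1.
Similarly for Rh via the father's Rh distribution: P(Rh+) = 1/2.
Independent loci: 1 × 1/2 = 1/2.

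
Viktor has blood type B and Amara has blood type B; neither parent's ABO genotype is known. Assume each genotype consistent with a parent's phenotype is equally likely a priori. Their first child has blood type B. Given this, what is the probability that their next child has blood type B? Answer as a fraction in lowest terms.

Possible genotypes: Viktor ∈ {BB, BO}; Amara ∈ {BB, BO}.
Weight each parental genotype pair by prior × P(type-B child):
  BB × BB: posterior weight 4/15; P(next child type B) = 1.
  BB × BO: posterior weight 4/15; P(next child type B) = 1.
  BO × BB: posterior weight 4/15; P(next child type B) = 1.
  BO × BO: posterior weight 1/5; P(next child type B) = 3/4.
Weighted sum = 19/20.

19/20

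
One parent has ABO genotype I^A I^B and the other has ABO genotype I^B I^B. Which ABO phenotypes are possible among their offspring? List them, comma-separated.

B, AB

Gametes from I^A I^B × I^B I^B give offspring ABO genotypes I^A I^B, I^B I^B, i.e. phenotypes B, AB.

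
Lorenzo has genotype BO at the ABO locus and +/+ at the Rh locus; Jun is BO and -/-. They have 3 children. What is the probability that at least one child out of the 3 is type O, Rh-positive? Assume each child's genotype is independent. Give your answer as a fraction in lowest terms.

37/64

ABO cross BO × BO → 1/4 O, 3/4 B.
Rh cross +/+ × -/- → 1 Rh+; so P(type O, Rh-positive) = 1/4 × 1 = 1/4 per child.
P(none) = (3/4)^3 = 27/64; P(at least one) = 1 − 27/64 = 37/64.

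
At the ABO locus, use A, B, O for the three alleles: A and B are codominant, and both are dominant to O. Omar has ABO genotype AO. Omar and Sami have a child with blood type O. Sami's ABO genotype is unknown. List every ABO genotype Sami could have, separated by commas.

AO, BO, OO

For each candidate genotype of Sami, check whether crossing it with AO can produce every observed child phenotype.
  AA → possible child types {A} ✗
  AB → possible child types {A, B, AB} ✗
  AO → possible child types {O, A} ✓
  BB → possible child types {B, AB} ✗
  BO → possible child types {O, A, B, AB} ✓
  OO → possible child types {O, A} ✓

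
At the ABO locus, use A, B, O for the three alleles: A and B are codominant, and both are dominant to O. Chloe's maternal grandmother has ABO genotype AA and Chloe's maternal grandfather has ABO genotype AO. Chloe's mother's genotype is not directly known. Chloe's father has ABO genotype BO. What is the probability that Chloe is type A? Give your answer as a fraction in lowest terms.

3/8

Chloe's mother's ABO genotype from AA × AO: 1/2 AA, 1/2 AO.
Crossing each possibility with the father BO and summing P(type A): 1/2·1/2 + 1/2·1/4 = 3/8.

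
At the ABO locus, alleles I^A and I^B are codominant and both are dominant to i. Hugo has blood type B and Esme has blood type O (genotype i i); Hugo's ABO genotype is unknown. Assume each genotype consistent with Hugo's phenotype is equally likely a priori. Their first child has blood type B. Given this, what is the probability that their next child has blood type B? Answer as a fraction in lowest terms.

Possible genotypes: Hugo ∈ {I^B I^B, I^B i}; Esme ∈ {i i}.
Weight each parental genotype pair by prior × P(type-B child):
  I^B I^B × i i: posterior weight 2/3; P(next child type B) = 1.
  I^B i × i i: posterior weight 1/3; P(next child type B) = 1/2.
Weighted sum = 5/6.

5/6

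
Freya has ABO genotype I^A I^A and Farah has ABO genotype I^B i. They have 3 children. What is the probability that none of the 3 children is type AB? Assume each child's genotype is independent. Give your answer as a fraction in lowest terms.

1/8

ABO cross I^A I^A × I^B i → 1/2 A, 1/2 AB.
So P(type AB) = 1/2 per child.
P(not type AB) = 1/2 for one child; (1/2)^3 = 1/8.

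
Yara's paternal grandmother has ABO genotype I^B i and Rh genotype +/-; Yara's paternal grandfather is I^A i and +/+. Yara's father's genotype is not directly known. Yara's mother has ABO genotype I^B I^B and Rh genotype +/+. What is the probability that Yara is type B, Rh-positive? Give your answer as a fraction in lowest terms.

Yara's father's ABO genotype from I^B i × I^A i: 1/4 I^A I^B, 1/4 I^A i, 1/4 I^B i, 1/4 i i.
Crossing each possibility with the mother I^B I^B and summing P(type B): 1/4·1/2 + 1/4·1/2 + 1/4·1 + 1/4·1 = 3/4.
Similarly for Rh via the father's Rh distribution: P(Rh+) = 1.
Independent loci: 3/4 × 1 = 3/4.

3/4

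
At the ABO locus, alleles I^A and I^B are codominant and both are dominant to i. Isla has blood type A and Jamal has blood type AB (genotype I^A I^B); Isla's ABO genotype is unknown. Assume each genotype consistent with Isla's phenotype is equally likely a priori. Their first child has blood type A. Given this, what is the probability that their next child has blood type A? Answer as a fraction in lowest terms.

Possible genotypes: Isla ∈ {I^A I^A, I^A i}; Jamal ∈ {I^A I^B}.
Weight each parental genotype pair by prior × P(type-A child):
  I^A I^A × I^A I^B: posterior weight 1/2; P(next child type A) = 1/2.
  I^A i × I^A I^B: posterior weight 1/2; P(next child type A) = 1/2.
Weighted sum = 1/2.

1/2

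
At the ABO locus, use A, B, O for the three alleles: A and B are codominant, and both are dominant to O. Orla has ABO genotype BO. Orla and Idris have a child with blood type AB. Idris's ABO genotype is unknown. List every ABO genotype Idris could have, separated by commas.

AA, AB, AO

For each candidate genotype of Idris, check whether crossing it with BO can produce every observed child phenotype.
  AA → possible child types {A, AB} ✓
  AB → possible child types {A, B, AB} ✓
  AO → possible child types {O, A, B, AB} ✓
  BB → possible child types {B} ✗
  BO → possible child types {O, B} ✗
  OO → possible child types {O, B} ✗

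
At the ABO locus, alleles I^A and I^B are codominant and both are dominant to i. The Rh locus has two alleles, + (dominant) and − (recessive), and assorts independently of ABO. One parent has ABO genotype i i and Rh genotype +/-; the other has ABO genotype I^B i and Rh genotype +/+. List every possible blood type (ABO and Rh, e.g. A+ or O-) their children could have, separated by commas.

Gametes from i i × I^B i give offspring ABO genotypes I^B i, i i, i.e. phenotypes O, B.
Rh cross +/- × +/+ → phenotypes Rh+.
Combining independently: O+, B+.

O+, B+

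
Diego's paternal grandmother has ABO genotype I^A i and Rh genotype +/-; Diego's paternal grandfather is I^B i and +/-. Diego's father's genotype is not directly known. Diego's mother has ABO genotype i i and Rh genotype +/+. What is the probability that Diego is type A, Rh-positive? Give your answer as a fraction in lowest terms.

1/4

Diego's father's ABO genotype from I^A i × I^B i: 1/4 I^A I^B, 1/4 I^A i, 1/4 I^B i, 1/4 i i.
Crossing each possibility with the mother i i and summing P(type A): 1/4·1/2 + 1/4·1/2 + 1/4·0 + 1/4·0 = 1/4.
Similarly for Rh via the father's Rh distribution: P(Rh+) = 1.
Independent loci: 1/4 × 1 = 1/4.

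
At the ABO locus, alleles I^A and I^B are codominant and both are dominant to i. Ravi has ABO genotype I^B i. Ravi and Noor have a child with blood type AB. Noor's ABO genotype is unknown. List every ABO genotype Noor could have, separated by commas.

I^A I^A, I^A I^B, I^A i

For each candidate genotype of Noor, check whether crossing it with I^B i can produce every observed child phenotype.
  I^A I^A → possible child types {A, AB} ✓
  I^A I^B → possible child types {A, B, AB} ✓
  I^A i → possible child types {O, A, B, AB} ✓
  I^B I^B → possible child types {B} ✗
  I^B i → possible child types {O, B} ✗
  i i → possible child types {O, B} ✗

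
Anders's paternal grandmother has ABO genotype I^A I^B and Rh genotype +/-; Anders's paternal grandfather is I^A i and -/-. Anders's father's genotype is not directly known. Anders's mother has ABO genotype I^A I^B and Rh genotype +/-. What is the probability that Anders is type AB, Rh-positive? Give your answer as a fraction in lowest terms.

15/64

Anders's father's ABO genotype from I^A I^B × I^A i: 1/4 I^A I^A, 1/4 I^A I^B, 1/4 I^A i, 1/4 I^B i.
Crossing each possibility with the mother I^A I^B and summing P(type AB): 1/4·1/2 + 1/4·1/2 + 1/4·1/4 + 1/4·1/4 = 3/8.
Similarly for Rh via the father's Rh distribution: P(Rh+) = 5/8.
Independent loci: 3/8 × 5/8 = 15/64.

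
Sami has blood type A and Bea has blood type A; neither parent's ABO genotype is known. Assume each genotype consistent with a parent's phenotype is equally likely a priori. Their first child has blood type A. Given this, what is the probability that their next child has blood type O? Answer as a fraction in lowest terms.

1/20

Possible genotypes: Sami ∈ {I^A I^A, I^A i}; Bea ∈ {I^A I^A, I^A i}.
Weight each parental genotype pair by prior × P(type-A child):
  I^A I^A × I^A I^A: posterior weight 4/15; P(next child type O) = 0.
  I^A I^A × I^A i: posterior weight 4/15; P(next child type O) = 0.
  I^A i × I^A I^A: posterior weight 4/15; P(next child type O) = 0.
  I^A i × I^A i: posterior weight 1/5; P(next child type O) = 1/4.
Weighted sum = 1/20.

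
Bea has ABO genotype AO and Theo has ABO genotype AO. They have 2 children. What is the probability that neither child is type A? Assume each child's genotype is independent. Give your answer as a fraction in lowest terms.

1/16

ABO cross AO × AO → 1/4 O, 3/4 A.
So P(type A) = 3/4 per child.
P(not type A) = 1/4 for one child; (1/4)^2 = 1/16.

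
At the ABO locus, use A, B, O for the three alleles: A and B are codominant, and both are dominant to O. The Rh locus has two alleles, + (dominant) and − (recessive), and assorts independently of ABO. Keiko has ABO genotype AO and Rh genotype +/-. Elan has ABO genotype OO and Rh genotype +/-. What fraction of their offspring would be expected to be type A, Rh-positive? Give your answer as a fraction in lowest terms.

ABO cross AO × OO → offspring phenotypes: 1/2 O, 1/2 A.
Rh cross +/- × +/- → 3/4 Rh+, 1/4 Rh-.
Independent loci: P(type A, Rh-positive) = 1/2 × 3/4 = 3/8.

3/8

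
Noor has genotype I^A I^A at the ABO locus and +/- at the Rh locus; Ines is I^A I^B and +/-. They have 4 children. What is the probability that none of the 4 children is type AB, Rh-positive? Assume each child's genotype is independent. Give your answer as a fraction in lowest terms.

ABO cross I^A I^A × I^A I^B → 1/2 A, 1/2 AB.
Rh cross +/- × +/- → 3/4 Rh+, 1/4 Rh-; so P(type AB, Rh-positive) = 1/2 × 3/4 = 3/8 per child.
P(not type AB, Rh-positive) = 5/8 for one child; (5/8)^4 = 625/4096.

625/4096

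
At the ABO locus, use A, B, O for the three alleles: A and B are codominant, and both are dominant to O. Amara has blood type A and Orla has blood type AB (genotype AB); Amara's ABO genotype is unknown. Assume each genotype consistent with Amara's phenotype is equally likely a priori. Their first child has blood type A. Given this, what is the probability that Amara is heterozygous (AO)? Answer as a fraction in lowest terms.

1/2

Possible genotypes: Amara ∈ {AA, AO}; Orla ∈ {AB}.
Weight each parental genotype pair by prior × P(type-A child):
  AA × AB: posterior weight 1/2.
  AO × AB: posterior weight 1/2.
Sum the posterior weight over pairs where Amara is AO: 1/2.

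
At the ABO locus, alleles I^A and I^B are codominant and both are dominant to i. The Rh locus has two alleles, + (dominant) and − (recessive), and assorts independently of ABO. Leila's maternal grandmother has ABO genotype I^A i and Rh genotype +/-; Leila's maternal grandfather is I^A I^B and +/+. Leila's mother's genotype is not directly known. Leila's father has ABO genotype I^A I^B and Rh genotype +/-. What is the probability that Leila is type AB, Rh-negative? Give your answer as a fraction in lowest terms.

Leila's mother's ABO genotype from I^A i × I^A I^B: 1/4 I^A I^A, 1/4 I^A I^B, 1/4 I^A i, 1/4 I^B i.
Crossing each possibility with the father I^A I^B and summing P(type AB): 1/4·1/2 + 1/4·1/2 + 1/4·1/4 + 1/4·1/4 = 3/8.
Similarly for Rh via the mother's Rh distribution: P(Rh-) = 1/8.
Independent loci: 3/8 × 1/8 = 3/64.

3/64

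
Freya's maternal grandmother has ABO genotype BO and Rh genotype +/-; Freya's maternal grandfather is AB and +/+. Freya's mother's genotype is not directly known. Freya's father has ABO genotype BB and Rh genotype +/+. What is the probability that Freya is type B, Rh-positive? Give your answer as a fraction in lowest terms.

Freya's mother's ABO genotype from BO × AB: 1/4 AB, 1/4 AO, 1/4 BB, 1/4 BO.
Crossing each possibility with the father BB and summing P(type B): 1/4·1/2 + 1/4·1/2 + 1/4·1 + 1/4·1 = 3/4.
Similarly for Rh via the mother's Rh distribution: P(Rh+) = 1.
Independent loci: 3/4 × 1 = 3/4.

3/4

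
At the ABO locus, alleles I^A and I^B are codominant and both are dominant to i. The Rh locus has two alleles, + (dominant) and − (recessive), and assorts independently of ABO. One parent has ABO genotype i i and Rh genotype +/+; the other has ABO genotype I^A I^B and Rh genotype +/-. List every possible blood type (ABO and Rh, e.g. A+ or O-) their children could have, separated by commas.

Gametes from i i × I^A I^B give offspring ABO genotypes I^A i, I^B i, i.e. phenotypes A, B.
Rh cross +/+ × +/- → phenotypes Rh+.
Combining independently: A+, B+.

A+, B+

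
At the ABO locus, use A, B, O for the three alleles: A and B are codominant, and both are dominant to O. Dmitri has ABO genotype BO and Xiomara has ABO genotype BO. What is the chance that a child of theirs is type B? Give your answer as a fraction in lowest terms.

ABO cross BO × BO → offspring phenotypes: 1/4 O, 3/4 B.
So P(type B) = 3/4.

3/4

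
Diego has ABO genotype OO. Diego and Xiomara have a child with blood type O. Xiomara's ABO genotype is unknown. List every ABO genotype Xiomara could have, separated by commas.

AO, BO, OO

For each candidate genotype of Xiomara, check whether crossing it with OO can produce every observed child phenotype.
  AA → possible child types {A} ✗
  AB → possible child types {A, B} ✗
  AO → possible child types {O, A} ✓
  BB → possible child types {B} ✗
  BO → possible child types {O, B} ✓
  OO → possible child types {O} ✓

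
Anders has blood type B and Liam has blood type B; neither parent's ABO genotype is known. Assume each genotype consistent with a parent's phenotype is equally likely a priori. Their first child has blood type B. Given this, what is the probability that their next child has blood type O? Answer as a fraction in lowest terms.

1/20

Possible genotypes: Anders ∈ {I^B I^B, I^B i}; Liam ∈ {I^B I^B, I^B i}.
Weight each parental genotype pair by prior × P(type-B child):
  I^B I^B × I^B I^B: posterior weight 4/15; P(next child type O) = 0.
  I^B I^B × I^B i: posterior weight 4/15; P(next child type O) = 0.
  I^B i × I^B I^B: posterior weight 4/15; P(next child type O) = 0.
  I^B i × I^B i: posterior weight 1/5; P(next child type O) = 1/4.
Weighted sum = 1/20.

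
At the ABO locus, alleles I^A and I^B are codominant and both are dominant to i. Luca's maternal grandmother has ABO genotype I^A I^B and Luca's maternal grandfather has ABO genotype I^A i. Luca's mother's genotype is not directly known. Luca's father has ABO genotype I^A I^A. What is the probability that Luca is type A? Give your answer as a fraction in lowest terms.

Luca's mother's ABO genotype from I^A I^B × I^A i: 1/4 I^A I^A, 1/4 I^A I^B, 1/4 I^A i, 1/4 I^B i.
Crossing each possibility with the father I^A I^A and summing P(type A): 1/4·1 + 1/4·1/2 + 1/4·1 + 1/4·1/2 = 3/4.

3/4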